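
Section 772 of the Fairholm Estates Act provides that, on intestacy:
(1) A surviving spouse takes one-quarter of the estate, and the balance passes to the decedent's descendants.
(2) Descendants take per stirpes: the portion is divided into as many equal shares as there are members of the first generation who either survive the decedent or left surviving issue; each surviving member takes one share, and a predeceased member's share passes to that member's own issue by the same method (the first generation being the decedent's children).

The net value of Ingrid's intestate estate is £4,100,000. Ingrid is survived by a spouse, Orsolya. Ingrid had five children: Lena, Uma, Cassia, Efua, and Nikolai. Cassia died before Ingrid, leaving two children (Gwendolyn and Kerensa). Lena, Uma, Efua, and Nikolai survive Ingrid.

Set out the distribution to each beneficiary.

Orsolya: £1,025,000; Lena: £615,000; Uma: £615,000; Gwendolyn: £307,500; Kerensa: £307,500; Efua: £615,000; Nikolai: £615,000

Orsolya takes one-quarter of £4,100,000 = £1,025,000. The remaining £3,075,000 passes to the descendants.
The descendants' portion (£3,075,000) is divided into 5 shares of £615,000: Lena, Uma, Efua, and Nikolai each take £615,000; Cassia's £615,000 share passes to Cassia's issue.
Cassia's share (£615,000) is divided into 2 shares of £307,500: Gwendolyn and Kerensa each take £307,500.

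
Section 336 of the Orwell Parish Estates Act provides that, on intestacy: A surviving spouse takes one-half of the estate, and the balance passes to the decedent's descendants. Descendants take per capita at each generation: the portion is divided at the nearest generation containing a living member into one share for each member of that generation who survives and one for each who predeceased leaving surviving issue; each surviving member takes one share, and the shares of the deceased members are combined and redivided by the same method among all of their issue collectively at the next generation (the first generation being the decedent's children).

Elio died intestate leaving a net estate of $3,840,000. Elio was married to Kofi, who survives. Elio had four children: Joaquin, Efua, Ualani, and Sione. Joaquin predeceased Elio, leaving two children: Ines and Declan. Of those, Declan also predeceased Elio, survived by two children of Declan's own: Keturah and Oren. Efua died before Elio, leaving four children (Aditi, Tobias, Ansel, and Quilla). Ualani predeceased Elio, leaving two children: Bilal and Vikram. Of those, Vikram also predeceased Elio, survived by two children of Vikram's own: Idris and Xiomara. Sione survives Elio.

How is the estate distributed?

Kofi: $1,920,000; Ines: $180,000; Keturah: $90,000; Oren: $90,000; Aditi: $180,000; Tobias: $180,000; Ansel: $180,000; Quilla: $180,000; Bilal: $180,000; Idris: $90,000; Xiomara: $90,000; Sione: $480,000

Kofi takes one-half of $3,840,000 = $1,920,000. The remaining $1,920,000 passes to the descendants.
The descendants' portion ($1,920,000) is divided at the children's generation into 4 shares of $480,000. Sione takes $480,000. The 3 shares of the deceased (Joaquin, Efua, and Ualani) are combined into a pool of $1,440,000.
That pool ($1,440,000) is divided at the grandchildren's generation into 8 shares of $180,000. Ines, Aditi, Tobias, Ansel, Quilla, and Bilal each take $180,000. The 2 shares of the deceased (Declan and Vikram) are combined into a pool of $360,000.
That pool ($360,000) is divided at the great-grandchildren's generation equally among Keturah, Oren, Idris, and Xiomara: $90,000 each.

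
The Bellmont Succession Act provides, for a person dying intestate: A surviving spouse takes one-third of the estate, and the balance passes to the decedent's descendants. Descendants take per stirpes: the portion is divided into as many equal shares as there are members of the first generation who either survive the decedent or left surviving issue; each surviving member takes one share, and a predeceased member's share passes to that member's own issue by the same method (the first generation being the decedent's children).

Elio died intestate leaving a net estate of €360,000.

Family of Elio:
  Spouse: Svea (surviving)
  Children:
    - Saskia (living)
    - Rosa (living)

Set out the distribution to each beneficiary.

Svea takes one-third of €360,000 = €120,000. The remaining €240,000 passes to the descendants.
The descendants' portion (€240,000) is divided into 2 shares of €120,000: Saskia and Rosa each take €120,000.

Svea: €120,000; Saskia: €120,000; Rosa: €120,000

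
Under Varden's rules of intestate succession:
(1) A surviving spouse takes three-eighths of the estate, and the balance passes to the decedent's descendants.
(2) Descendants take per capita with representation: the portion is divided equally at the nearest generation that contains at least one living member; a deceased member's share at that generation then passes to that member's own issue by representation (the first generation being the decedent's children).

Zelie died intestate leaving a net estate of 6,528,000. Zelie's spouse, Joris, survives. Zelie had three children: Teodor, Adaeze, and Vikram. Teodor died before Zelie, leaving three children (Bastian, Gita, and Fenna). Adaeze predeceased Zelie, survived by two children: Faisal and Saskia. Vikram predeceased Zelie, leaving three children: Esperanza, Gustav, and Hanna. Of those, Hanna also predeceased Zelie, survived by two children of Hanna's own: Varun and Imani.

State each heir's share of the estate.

Joris: 2,448,000; Bastian: 510,000; Gita: 510,000; Fenna: 510,000; Faisal: 510,000; Saskia: 510,000; Esperanza: 510,000; Gustav: 510,000; Varun: 255,000; Imani: 255,000

Joris takes three-eighths of 6,528,000 = 2,448,000. The remaining 4,080,000 passes to the descendants.
No child survives, so the initial division is made at the grandchildren's generation.
The descendants' portion (4,080,000) is divided into 8 shares of 510,000: Bastian, Gita, Fenna, Faisal, Saskia, Esperanza, and Gustav each take 510,000; Hanna's 510,000 share passes to Hanna's issue.
Hanna's share (510,000) is divided into 2 shares of 255,000: Varun and Imani each take 255,000.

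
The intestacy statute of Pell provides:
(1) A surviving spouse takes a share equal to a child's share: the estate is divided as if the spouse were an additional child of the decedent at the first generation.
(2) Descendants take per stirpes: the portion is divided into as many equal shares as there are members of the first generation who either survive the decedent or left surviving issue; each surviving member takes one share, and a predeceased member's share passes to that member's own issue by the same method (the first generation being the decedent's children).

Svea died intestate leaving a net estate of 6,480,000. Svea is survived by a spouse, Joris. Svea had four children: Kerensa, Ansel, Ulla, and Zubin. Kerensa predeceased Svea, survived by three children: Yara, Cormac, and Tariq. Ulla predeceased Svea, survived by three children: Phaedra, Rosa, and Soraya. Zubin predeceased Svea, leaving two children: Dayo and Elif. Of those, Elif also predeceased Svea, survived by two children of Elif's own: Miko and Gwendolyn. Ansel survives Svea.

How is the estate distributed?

The spouse counts as an additional share at the children's level, so there are 5 primary shares of 1,296,000. Joris takes one such share (1,296,000).
The children's combined portion (5,184,000) is divided into 4 shares of 1,296,000: Ansel takes 1,296,000; Kerensa's 1,296,000 share passes to Kerensa's issue; Ulla's 1,296,000 share passes to Ulla's issue; Zubin's 1,296,000 share passes to Zubin's issue.
Kerensa's share (1,296,000) is divided into 3 shares of 432,000: Yara, Cormac, and Tariq each take 432,000.
Ulla's share (1,296,000) is divided into 3 shares of 432,000: Phaedra, Rosa, and Soraya each take 432,000.
Zubin's share (1,296,000) is divided into 2 shares of 648,000: Dayo takes 648,000; Elif's 648,000 share passes to Elif's issue.
Elif's share (648,000) is divided into 2 shares of 324,000: Miko and Gwendolyn each take 324,000.

Joris: 1,296,000; Yara: 432,000; Cormac: 432,000; Tariq: 432,000; Ansel: 1,296,000; Phaedra: 432,000; Rosa: 432,000; Soraya: 432,000; Dayo: 648,000; Miko: 324,000; Gwendolyn: 324,000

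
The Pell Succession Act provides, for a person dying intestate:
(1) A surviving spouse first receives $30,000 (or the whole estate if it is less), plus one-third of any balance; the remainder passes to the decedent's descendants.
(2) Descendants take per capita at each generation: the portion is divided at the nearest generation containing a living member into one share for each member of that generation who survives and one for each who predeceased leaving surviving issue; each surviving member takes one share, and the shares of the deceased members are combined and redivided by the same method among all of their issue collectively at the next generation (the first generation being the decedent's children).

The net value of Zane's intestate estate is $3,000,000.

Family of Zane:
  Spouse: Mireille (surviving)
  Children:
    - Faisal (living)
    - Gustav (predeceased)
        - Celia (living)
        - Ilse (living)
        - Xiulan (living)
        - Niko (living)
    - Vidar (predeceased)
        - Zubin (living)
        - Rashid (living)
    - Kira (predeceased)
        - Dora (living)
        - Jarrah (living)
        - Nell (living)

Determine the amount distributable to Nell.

Mireille first takes $30,000, leaving a balance of $2,970,000. Mireille then takes one-third of the balance ($990,000), for a total of $1,020,000. The remaining $1,980,000 passes to the descendants.
The descendants' portion ($1,980,000) is divided at the children's generation into 4 shares of $495,000. Faisal takes $495,000. The 3 shares of the deceased (Gustav, Vidar, and Kira) are combined into a pool of $1,485,000.
That pool ($1,485,000) is divided at the grandchildren's generation equally among Celia, Ilse, Xiulan, Niko, Zubin, Rashid, Dora, Jarrah, and Nell: $165,000 each.

Nell receives $165,000.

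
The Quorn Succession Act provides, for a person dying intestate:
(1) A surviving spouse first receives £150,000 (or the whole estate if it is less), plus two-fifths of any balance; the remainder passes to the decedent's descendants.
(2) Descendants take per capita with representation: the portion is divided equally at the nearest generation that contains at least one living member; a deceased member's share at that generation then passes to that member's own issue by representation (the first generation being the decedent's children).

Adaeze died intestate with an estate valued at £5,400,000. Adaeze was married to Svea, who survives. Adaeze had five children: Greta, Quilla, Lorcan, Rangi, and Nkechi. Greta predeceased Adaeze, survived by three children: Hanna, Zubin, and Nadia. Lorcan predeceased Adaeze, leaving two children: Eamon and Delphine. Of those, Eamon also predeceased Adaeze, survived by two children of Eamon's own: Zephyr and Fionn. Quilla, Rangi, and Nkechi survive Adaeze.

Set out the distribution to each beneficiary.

Svea first takes £150,000, leaving a balance of £5,250,000. Svea then takes two-fifths of the balance (£2,100,000), for a total of £2,250,000. The remaining £3,150,000 passes to the descendants.
The descendants' portion (£3,150,000) is divided into 5 shares of £630,000: Quilla, Rangi, and Nkechi each take £630,000; Greta's £630,000 share passes to Greta's issue; Lorcan's £630,000 share passes to Lorcan's issue.
Greta's share (£630,000) is divided into 3 shares of £210,000: Hanna, Zubin, and Nadia each take £210,000.
Lorcan's share (£630,000) is divided into 2 shares of £315,000: Delphine takes £315,000; Eamon's £315,000 share passes to Eamon's issue.
Eamon's share (£315,000) is divided into 2 shares of £157,500: Zephyr and Fionn each take £157,500.

Svea: £2,250,000; Hanna: £210,000; Zubin: £210,000; Nadia: £210,000; Quilla: £630,000; Zephyr: £157,500; Fionn: £157,500; Delphine: £315,000; Rangi: £630,000; Nkechi: £630,000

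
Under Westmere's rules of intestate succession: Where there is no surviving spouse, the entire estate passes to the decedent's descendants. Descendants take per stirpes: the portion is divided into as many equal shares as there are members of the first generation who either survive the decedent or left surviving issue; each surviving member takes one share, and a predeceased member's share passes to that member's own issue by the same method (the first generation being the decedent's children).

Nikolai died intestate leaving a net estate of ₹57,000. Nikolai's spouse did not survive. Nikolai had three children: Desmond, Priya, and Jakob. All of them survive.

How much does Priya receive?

The entire ₹57,000 passes to the descendants.
That amount (₹57,000) is divided into 3 shares of ₹19,000: Desmond, Priya, and Jakob each take ₹19,000.

Priya receives ₹19,000.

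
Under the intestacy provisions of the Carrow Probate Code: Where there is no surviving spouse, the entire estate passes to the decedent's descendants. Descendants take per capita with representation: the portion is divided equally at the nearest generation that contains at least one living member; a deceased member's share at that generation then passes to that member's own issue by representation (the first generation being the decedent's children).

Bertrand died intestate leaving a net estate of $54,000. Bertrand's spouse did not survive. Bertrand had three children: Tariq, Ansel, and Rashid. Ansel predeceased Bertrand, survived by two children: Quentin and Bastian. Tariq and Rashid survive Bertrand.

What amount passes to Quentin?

Quentin receives $9,000.

The entire $54,000 passes to the descendants.
That amount ($54,000) is divided into 3 shares of $18,000: Tariq and Rashid each take $18,000; Ansel's $18,000 share passes to Ansel's issue.
Ansel's share ($18,000) is divided into 2 shares of $9,000: Quentin and Bastian each take $9,000.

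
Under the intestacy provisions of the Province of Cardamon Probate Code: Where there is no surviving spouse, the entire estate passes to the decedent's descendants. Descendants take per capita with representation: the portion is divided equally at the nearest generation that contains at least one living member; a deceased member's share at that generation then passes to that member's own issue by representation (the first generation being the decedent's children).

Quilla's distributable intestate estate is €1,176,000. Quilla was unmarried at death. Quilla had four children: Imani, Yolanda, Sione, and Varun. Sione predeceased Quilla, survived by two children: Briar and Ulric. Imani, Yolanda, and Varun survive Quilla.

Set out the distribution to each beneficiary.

The entire €1,176,000 passes to the descendants.
That amount (€1,176,000) is divided into 4 shares of €294,000: Imani, Yolanda, and Varun each take €294,000; Sione's €294,000 share passes to Sione's issue.
Sione's share (€294,000) is divided into 2 shares of €147,000: Briar and Ulric each take €147,000.

Imani: €294,000; Yolanda: €294,000; Briar: €147,000; Ulric: €147,000; Varun: €294,000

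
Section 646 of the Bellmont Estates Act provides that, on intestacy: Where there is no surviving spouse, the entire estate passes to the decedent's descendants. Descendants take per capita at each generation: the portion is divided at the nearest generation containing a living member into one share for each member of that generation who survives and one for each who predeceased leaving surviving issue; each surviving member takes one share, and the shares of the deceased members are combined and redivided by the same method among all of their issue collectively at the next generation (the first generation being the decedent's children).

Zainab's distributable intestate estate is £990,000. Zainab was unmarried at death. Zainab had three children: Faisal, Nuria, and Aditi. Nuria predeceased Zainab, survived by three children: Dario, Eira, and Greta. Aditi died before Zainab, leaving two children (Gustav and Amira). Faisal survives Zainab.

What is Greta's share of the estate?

The entire £990,000 passes to the descendants.
That amount (£990,000) is divided at the children's generation into 3 shares of £330,000. Faisal takes £330,000. The 2 shares of the deceased (Nuria and Aditi) are combined into a pool of £660,000.
That pool (£660,000) is divided at the grandchildren's generation equally among Dario, Eira, Greta, Gustav, and Amira: £132,000 each.

Greta receives £132,000.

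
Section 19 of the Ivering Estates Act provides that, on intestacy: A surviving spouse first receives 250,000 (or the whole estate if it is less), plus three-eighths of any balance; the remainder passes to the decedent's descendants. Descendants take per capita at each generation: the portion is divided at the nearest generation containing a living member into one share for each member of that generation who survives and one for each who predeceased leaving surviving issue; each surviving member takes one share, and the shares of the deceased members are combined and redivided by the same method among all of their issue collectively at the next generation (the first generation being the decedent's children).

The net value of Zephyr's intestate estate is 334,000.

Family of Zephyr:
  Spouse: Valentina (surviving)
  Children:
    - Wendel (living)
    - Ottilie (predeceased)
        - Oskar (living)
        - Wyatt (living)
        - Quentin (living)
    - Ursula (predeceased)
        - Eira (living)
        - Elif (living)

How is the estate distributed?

Valentina: 281,500; Wendel: 17,500; Oskar: 7,000; Wyatt: 7,000; Quentin: 7,000; Eira: 7,000; Elif: 7,000

Valentina first takes 250,000, leaving a balance of 84,000. Valentina then takes three-eighths of the balance (31,500), for a total of 281,500. The remaining 52,500 passes to the descendants.
The descendants' portion (52,500) is divided at the children's generation into 3 shares of 17,500. Wendel takes 17,500. The 2 shares of the deceased (Ottilie and Ursula) are combined into a pool of 35,000.
That pool (35,000) is divided at the grandchildren's generation equally among Oskar, Wyatt, Quentin, Eira, and Elif: 7,000 each.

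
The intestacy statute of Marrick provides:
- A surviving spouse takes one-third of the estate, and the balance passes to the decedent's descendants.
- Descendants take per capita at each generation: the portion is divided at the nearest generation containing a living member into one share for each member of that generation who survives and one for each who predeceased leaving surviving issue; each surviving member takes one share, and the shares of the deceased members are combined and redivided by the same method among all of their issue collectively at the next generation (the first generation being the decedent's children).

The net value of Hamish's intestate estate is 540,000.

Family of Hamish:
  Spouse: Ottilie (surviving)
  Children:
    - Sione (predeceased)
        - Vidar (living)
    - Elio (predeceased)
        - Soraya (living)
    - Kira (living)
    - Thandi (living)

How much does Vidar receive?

Ottilie takes one-third of 540,000 = 180,000. The remaining 360,000 passes to the descendants.
The descendants' portion (360,000) is divided at the children's generation into 4 shares of 90,000. Kira and Thandi each take 90,000. The 2 shares of the deceased (Sione and Elio) are combined into a pool of 180,000.
That pool (180,000) is divided at the grandchildren's generation equally among Vidar and Soraya: 90,000 each.

Vidar receives 90,000.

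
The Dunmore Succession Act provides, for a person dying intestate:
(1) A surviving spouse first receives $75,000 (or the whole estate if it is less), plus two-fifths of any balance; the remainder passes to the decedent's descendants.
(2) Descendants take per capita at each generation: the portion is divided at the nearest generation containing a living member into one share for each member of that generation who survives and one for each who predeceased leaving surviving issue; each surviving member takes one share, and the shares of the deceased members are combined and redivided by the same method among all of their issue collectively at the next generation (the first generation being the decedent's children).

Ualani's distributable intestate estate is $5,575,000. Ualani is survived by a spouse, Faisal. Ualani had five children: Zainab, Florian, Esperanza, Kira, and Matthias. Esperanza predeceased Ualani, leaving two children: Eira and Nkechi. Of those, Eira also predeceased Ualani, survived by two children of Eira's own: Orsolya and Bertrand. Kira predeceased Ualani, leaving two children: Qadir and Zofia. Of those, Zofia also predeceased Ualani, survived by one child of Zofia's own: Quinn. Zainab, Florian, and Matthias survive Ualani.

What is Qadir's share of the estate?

Qadir receives $330,000.

Faisal first takes $75,000, leaving a balance of $5,500,000. Faisal then takes two-fifths of the balance ($2,200,000), for a total of $2,275,000. The remaining $3,300,000 passes to the descendants.
The descendants' portion ($3,300,000) is divided at the children's generation into 5 shares of $660,000. Zainab, Florian, and Matthias each take $660,000. The 2 shares of the deceased (Esperanza and Kira) are combined into a pool of $1,320,000.
That pool ($1,320,000) is divided at the grandchildren's generation into 4 shares of $330,000. Nkechi and Qadir each take $330,000. The 2 shares of the deceased (Eira and Zofia) are combined into a pool of $660,000.
That pool ($660,000) is divided at the great-grandchildren's generation equally among Orsolya, Bertrand, and Quinn: $220,000 each.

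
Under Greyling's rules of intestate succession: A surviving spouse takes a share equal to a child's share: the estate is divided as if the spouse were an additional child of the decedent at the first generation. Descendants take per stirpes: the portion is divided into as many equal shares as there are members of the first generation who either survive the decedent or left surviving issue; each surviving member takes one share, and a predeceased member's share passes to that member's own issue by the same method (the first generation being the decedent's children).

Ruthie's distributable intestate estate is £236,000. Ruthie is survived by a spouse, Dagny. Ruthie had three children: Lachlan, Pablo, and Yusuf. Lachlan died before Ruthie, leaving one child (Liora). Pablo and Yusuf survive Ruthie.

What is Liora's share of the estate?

The spouse counts as an additional share at the children's level, so there are 4 primary shares of £59,000. Dagny takes one such share (£59,000).
The children's combined portion (£177,000) is divided into 3 shares of £59,000: Pablo and Yusuf each take £59,000; Lachlan's £59,000 share passes to Lachlan's issue.
Lachlan's share (£59,000) passes entirely to Liora.

Liora receives £59,000.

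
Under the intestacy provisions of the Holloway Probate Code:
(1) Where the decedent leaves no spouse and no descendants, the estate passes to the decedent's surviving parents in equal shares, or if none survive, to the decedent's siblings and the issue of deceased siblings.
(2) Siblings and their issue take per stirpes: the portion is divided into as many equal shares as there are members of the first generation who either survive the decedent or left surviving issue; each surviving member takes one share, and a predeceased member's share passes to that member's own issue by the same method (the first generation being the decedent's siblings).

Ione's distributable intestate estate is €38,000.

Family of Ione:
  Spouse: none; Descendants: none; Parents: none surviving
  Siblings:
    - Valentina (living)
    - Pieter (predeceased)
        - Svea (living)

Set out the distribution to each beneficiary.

The entire €38,000 passes to the siblings and their issue.
That amount (€38,000) is divided into 2 shares of €19,000: Valentina takes €19,000; Pieter's €19,000 share passes to Pieter's issue.
Pieter's share (€19,000) passes entirely to Svea.

Valentina: €19,000; Svea: €19,000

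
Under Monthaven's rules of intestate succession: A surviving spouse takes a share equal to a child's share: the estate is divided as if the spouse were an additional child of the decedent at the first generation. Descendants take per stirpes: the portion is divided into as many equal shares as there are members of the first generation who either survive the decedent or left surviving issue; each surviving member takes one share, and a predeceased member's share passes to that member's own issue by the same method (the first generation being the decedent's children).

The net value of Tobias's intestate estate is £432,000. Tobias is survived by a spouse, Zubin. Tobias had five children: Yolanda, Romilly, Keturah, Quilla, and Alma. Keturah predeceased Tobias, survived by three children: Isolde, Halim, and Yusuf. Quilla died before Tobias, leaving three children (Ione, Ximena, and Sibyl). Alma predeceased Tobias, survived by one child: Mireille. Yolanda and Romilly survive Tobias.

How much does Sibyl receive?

Sibyl receives £24,000.

The spouse counts as an additional share at the children's level, so there are 6 primary shares of £72,000. Zubin takes one such share (£72,000).
The children's combined portion (£360,000) is divided into 5 shares of £72,000: Yolanda and Romilly each take £72,000; Keturah's £72,000 share passes to Keturah's issue; Quilla's £72,000 share passes to Quilla's issue; Alma's £72,000 share passes to Alma's issue.
Keturah's share (£72,000) is divided into 3 shares of £24,000: Isolde, Halim, and Yusuf each take £24,000.
Quilla's share (£72,000) is divided into 3 shares of £24,000: Ione, Ximena, and Sibyl each take £24,000.
Alma's share (£72,000) passes entirely to Mireille.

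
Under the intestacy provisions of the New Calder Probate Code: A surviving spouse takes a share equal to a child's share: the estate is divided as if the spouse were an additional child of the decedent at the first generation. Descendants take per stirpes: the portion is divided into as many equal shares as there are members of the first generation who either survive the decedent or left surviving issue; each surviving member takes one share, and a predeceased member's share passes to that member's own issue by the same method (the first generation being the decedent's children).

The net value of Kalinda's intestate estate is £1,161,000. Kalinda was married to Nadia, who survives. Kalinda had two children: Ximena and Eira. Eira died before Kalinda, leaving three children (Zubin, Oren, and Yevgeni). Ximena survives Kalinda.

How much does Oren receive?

Oren receives £129,000.

The spouse counts as an additional share at the children's level, so there are 3 primary shares of £387,000. Nadia takes one such share (£387,000).
The children's combined portion (£774,000) is divided into 2 shares of £387,000: Ximena takes £387,000; Eira's £387,000 share passes to Eira's issue.
Eira's share (£387,000) is divided into 3 shares of £129,000: Zubin, Oren, and Yevgeni each take £129,000.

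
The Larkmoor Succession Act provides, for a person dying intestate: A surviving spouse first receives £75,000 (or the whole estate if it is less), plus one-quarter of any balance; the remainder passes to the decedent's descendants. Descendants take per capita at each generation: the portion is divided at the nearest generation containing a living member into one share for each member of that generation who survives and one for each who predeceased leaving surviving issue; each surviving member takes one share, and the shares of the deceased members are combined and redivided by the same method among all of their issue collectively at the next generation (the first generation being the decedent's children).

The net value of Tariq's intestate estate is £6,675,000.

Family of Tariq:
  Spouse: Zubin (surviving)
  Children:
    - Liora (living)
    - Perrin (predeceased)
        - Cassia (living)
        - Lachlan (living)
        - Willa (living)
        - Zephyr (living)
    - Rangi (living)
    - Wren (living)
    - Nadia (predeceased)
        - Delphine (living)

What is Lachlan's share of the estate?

Zubin first takes £75,000, leaving a balance of £6,600,000. Zubin then takes one-quarter of the balance (£1,650,000), for a total of £1,725,000. The remaining £4,950,000 passes to the descendants.
The descendants' portion (£4,950,000) is divided at the children's generation into 5 shares of £990,000. Liora, Rangi, and Wren each take £990,000. The 2 shares of the deceased (Perrin and Nadia) are combined into a pool of £1,980,000.
That pool (£1,980,000) is divided at the grandchildren's generation equally among Cassia, Lachlan, Willa, Zephyr, and Delphine: £396,000 each.

Lachlan receives £396,000.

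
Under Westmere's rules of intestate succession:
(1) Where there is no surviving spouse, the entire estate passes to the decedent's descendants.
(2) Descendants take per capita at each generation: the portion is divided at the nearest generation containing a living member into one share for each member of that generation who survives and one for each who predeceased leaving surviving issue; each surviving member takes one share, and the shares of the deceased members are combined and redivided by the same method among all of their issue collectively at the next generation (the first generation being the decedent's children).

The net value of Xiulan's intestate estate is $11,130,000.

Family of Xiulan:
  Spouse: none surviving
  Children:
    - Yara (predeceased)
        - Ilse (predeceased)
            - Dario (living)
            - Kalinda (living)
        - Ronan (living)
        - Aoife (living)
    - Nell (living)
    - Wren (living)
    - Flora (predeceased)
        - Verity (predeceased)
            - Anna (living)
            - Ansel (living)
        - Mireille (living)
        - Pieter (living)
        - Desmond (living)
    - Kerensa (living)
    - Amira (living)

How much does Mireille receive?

Mireille receives $530,000.

The entire $11,130,000 passes to the descendants.
That amount ($11,130,000) is divided at the children's generation into 6 shares of $1,855,000. Nell, Wren, Kerensa, and Amira each take $1,855,000. The 2 shares of the deceased (Yara and Flora) are combined into a pool of $3,710,000.
That pool ($3,710,000) is divided at the grandchildren's generation into 7 shares of $530,000. Ronan, Aoife, Mireille, Pieter, and Desmond each take $530,000. The 2 shares of the deceased (Ilse and Verity) are combined into a pool of $1,060,000.
That pool ($1,060,000) is divided at the great-grandchildren's generation equally among Dario, Kalinda, Anna, and Ansel: $265,000 each.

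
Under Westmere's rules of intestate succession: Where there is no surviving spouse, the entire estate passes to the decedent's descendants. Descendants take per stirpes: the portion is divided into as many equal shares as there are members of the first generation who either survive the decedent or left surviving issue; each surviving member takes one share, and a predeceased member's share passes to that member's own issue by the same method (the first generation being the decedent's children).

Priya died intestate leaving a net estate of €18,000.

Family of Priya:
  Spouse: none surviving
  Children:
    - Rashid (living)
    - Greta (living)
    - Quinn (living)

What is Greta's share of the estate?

Greta receives €6,000.

The entire €18,000 passes to the descendants.
That amount (€18,000) is divided into 3 shares of €6,000: Rashid, Greta, and Quinn each take €6,000.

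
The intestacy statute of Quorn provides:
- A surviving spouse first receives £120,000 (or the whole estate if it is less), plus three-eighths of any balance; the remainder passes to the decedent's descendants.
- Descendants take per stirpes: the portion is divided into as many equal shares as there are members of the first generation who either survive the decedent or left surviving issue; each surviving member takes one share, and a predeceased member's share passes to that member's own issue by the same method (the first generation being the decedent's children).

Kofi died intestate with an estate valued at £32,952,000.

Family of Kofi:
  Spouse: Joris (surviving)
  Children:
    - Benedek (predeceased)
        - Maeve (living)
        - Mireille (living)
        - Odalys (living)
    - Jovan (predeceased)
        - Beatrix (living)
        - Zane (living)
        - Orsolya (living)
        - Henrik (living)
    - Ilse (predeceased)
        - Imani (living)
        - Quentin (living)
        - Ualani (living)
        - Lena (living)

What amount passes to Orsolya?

Joris first takes £120,000, leaving a balance of £32,832,000. Joris then takes three-eighths of the balance (£12,312,000), for a total of £12,432,000. The remaining £20,520,000 passes to the descendants.
The descendants' portion (£20,520,000) is divided into 3 shares of £6,840,000: Benedek's £6,840,000 share passes to Benedek's issue; Jovan's £6,840,000 share passes to Jovan's issue; Ilse's £6,840,000 share passes to Ilse's issue.
Benedek's share (£6,840,000) is divided into 3 shares of £2,280,000: Maeve, Mireille, and Odalys each take £2,280,000.
Jovan's share (£6,840,000) is divided into 4 shares of £1,710,000: Beatrix, Zane, Orsolya, and Henrik each take £1,710,000.
Ilse's share (£6,840,000) is divided into 4 shares of £1,710,000: Imani, Quentin, Ualani, and Lena each take £1,710,000.

Orsolya receives £1,710,000.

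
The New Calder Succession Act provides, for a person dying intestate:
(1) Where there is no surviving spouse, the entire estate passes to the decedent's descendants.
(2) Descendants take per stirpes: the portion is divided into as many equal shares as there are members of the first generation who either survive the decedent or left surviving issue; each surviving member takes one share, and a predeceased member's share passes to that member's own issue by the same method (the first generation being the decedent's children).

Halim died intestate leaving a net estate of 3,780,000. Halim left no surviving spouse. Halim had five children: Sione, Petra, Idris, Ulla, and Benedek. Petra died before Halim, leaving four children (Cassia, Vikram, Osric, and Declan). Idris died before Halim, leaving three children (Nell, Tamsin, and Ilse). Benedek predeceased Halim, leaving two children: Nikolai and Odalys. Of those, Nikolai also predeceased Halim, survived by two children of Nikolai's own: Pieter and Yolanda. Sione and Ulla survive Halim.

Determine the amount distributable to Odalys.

Odalys receives 378,000.

The entire 3,780,000 passes to the descendants.
That amount (3,780,000) is divided into 5 shares of 756,000: Sione and Ulla each take 756,000; Petra's 756,000 share passes to Petra's issue; Idris's 756,000 share passes to Idris's issue; Benedek's 756,000 share passes to Benedek's issue.
Petra's share (756,000) is divided into 4 shares of 189,000: Cassia, Vikram, Osric, and Declan each take 189,000.
Idris's share (756,000) is divided into 3 shares of 252,000: Nell, Tamsin, and Ilse each take 252,000.
Benedek's share (756,000) is divided into 2 shares of 378,000: Odalys takes 378,000; Nikolai's 378,000 share passes to Nikolai's issue.
Nikolai's share (378,000) is divided into 2 shares of 189,000: Pieter and Yolanda each take 189,000.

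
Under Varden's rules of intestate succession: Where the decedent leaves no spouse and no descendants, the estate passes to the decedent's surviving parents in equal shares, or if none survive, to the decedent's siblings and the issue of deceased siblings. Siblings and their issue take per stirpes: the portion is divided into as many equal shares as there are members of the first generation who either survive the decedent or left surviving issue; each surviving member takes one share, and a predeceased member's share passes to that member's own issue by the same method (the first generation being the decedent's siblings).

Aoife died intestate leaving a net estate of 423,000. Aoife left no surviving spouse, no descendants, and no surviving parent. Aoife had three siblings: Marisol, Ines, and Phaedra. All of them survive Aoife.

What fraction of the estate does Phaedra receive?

The entire 423,000 passes to the siblings and their issue.
That amount (423,000) is divided into 3 shares of 141,000: Marisol, Ines, and Phaedra each take 141,000.

Phaedra receives 1/3 of the estate.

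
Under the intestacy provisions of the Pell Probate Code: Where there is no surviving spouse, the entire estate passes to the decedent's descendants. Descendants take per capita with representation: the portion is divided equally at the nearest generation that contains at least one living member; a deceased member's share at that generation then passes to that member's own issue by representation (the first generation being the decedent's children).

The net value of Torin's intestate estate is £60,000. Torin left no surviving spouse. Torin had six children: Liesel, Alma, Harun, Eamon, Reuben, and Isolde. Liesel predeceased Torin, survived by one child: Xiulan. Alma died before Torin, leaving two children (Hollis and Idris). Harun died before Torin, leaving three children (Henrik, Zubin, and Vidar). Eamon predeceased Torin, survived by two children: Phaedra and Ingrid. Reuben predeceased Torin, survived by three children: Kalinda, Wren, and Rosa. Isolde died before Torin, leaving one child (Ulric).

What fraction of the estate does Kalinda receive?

The entire £60,000 passes to the descendants.
No child survives, so the initial division is made at the grandchildren's generation.
That amount (£60,000) is divided into 12 shares of £5,000: Xiulan, Hollis, Idris, Henrik, Zubin, Vidar, Phaedra, Ingrid, Kalinda, Wren, Rosa, and Ulric each take £5,000.

Kalinda receives 1/12 of the estate.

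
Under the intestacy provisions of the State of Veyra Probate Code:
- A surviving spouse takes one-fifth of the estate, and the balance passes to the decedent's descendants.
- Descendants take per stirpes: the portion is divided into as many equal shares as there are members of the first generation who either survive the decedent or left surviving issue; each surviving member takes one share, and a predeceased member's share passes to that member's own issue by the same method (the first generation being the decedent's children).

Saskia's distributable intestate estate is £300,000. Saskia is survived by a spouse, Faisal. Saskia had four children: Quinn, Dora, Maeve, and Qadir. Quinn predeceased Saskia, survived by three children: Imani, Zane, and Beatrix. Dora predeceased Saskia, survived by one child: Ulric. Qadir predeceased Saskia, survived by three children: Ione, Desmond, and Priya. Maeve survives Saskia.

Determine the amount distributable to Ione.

Faisal takes one-fifth of £300,000 = £60,000. The remaining £240,000 passes to the descendants.
The descendants' portion (£240,000) is divided into 4 shares of £60,000: Maeve takes £60,000; Quinn's £60,000 share passes to Quinn's issue; Dora's £60,000 share passes to Dora's issue; Qadir's £60,000 share passes to Qadir's issue.
Quinn's share (£60,000) is divided into 3 shares of £20,000: Imani, Zane, and Beatrix each take £20,000.
Dora's share (£60,000) passes entirely to Ulric.
Qadir's share (£60,000) is divided into 3 shares of £20,000: Ione, Desmond, and Priya each take £20,000.

Ione receives £20,000.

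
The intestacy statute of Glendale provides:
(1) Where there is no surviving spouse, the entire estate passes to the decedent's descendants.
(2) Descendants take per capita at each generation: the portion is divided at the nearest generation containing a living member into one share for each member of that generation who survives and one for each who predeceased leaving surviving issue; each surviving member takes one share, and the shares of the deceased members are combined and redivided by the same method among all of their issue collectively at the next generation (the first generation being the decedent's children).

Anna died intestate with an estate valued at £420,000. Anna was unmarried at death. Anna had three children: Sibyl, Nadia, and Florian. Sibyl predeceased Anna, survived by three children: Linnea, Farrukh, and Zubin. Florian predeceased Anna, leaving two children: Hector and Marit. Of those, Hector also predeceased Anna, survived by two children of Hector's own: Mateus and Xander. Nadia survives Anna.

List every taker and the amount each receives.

The entire £420,000 passes to the descendants.
That amount (£420,000) is divided at the children's generation into 3 shares of £140,000. Nadia takes £140,000. The 2 shares of the deceased (Sibyl and Florian) are combined into a pool of £280,000.
That pool (£280,000) is divided at the grandchildren's generation into 5 shares of £56,000. Linnea, Farrukh, Zubin, and Marit each take £56,000. The remaining share for the deceased Hector (£56,000) is carried to the next generation.
That pool (£56,000) is divided at the great-grandchildren's generation equally among Mateus and Xander: £28,000 each.

Linnea: £56,000; Farrukh: £56,000; Zubin: £56,000; Nadia: £140,000; Mateus: £28,000; Xander: £28,000; Marit: £56,000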